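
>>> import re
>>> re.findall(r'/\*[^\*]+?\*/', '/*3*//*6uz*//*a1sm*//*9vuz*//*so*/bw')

['/*3*/', '/*6uz*/', '/*a1sm*/', '/*9vuz*/', '/*so*/']

With no groups in the pattern, `findall` gives back each whole match — 5 here.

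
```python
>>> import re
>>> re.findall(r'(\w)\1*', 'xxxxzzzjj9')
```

['x', 'z', 'j', '9']

`\1` is not a pattern — it's the concrete string captured by group 1, re-applied verbatim.
Walking the string: at [0:4] match 'xxxx', group 1 = 'x'; at [4:7] match 'zzz', group 1 = 'z'; at [7:9] match 'jj', group 1 = 'j'; at [9:10] match '9', group 1 = '9'.
Because there's exactly one group, `findall` drops the full match and keeps group 1 from each hit.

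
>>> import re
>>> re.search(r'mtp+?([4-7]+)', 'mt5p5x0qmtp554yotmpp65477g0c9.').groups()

('554',)

The match spans [8:14] → 'mtp554'.
Captured: group 1 = '554'.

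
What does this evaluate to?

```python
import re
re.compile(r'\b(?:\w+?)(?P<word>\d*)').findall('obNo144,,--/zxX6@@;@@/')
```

One capturing group, so `findall` returns just the captured substring from each match — 2 in all.

['', '']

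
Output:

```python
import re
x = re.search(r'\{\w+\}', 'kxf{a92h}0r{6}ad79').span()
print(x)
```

`re.search` scans for the first position where the pattern succeeds.
The match spans [3:9] → '{a92h}'.

(3, 9)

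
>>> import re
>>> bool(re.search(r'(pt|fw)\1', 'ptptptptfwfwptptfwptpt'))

True

`\1` has to match the exact text group 1 already captured.
The match spans [0:4] → 'ptpt'.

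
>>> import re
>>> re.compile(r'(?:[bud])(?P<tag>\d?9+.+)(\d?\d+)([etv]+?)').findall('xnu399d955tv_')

A `+?`/`*?`/`{m,n}?` starts at its minimum and grows only as far as needed for what follows to match.
3 groups means the one result is a tuple of 3 captured strings — 1 here.

[('399d95', '5', 't')]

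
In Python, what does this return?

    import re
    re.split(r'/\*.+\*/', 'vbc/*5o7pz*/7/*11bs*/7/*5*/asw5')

['vbc', 'asw5']

Matches to split on: at [3:27] → '/*5o7pz*/7/*11bs*/7/*5*/'.
Splitting on the pattern gives 2 pieces.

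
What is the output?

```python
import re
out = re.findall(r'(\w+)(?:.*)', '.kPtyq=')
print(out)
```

['kPtyq']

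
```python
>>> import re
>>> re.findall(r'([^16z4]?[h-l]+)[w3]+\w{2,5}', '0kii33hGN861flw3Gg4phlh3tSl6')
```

['0kii', 'fl', 'lh']

Pattern: optionally any character except [16z4], then one or more of a character in [h-l] (captured); then one or more of one of [w3], then 2 to 5 of a word character.
Scanning left to right: at [0:11] match '0kii33hGN86', group 1 = '0kii'; at [12:21] match 'flw3Gg4ph', group 1 = 'fl'; at [21:28] match 'lh3tSl6', group 1 = 'lh'.
`findall` collects group 1 from each match (3 total).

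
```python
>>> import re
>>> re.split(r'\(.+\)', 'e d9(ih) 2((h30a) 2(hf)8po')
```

The string is cut at each match, leaving 2 pieces.

['e d9', '8po']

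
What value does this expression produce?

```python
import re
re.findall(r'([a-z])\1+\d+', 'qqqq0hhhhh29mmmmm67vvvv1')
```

A backreference is literal: `\1` must see the identical characters the first group matched.
Because there's exactly one group, `findall` drops the full match and keeps group 1 from each hit.

['q', 'h', 'm', 'v']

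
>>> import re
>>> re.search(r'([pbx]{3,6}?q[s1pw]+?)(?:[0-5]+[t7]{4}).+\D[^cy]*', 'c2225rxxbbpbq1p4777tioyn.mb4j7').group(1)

'xxbbpbq1p'

The match spans [6:30] → 'xxbbpbq1p4777tioyn.mb4j7'.
Captured: group 1 = 'xxbbpbq1p'.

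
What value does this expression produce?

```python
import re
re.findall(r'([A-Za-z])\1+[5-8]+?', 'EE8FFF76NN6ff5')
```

['E', 'F', 'N', 'f']

`\1` has to match the exact text group 1 already captured.
One capturing group, so `findall` returns just the captured substring from each match — 4 in all.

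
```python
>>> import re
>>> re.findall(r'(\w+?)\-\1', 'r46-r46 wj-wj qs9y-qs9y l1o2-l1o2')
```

['r46', 'wj', 'qs9y', 'l1o2']

`\1` has to match the exact text group 1 already captured.
Walking the string: at [0:7] match 'r46-r46', group 1 = 'r46'; at [8:13] match 'wj-wj', group 1 = 'wj'; at [14:23] match 'qs9y-qs9y', group 1 = 'qs9y'; at [24:33] match 'l1o2-l1o2', group 1 = 'l1o2'.
Because there's exactly one group, `findall` drops the full match and keeps group 1 from each hit.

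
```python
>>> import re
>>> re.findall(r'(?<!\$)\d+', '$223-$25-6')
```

['23', '5', '6']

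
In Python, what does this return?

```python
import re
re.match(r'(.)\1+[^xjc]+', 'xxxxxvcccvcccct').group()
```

'xxxxxv'

After group 1 captures some text, `\1` only succeeds where that same text appears again.
With `match`, the pattern is implicitly anchored at the beginning.
The match spans [0:6] → 'xxxxxv'.
Captured: group 1 = 'x'.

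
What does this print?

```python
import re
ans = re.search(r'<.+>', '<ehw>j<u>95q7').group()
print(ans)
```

The match spans [0:9] → '<ehw>j<u>'.

<ehw>j<u>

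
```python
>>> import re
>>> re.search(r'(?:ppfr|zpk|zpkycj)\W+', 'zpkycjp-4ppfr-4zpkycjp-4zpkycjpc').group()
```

'ppfr-'

The match spans [9:14] → 'ppfr-'.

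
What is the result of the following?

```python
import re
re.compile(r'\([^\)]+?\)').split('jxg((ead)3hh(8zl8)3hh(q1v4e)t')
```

Matches to split on: at [3:9] → '((ead)'; at [12:18] → '(8zl8)'; at [21:28] → '(q1v4e)'.
The string is cut at each match, leaving 4 pieces.

['jxg', '3hh', '3hh', 't']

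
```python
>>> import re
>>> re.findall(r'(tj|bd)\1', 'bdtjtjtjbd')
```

['tj']

`\1` is not a pattern — it's the concrete string captured by group 1, re-applied verbatim.
With a single group, `findall` returns only what that group captured — 1 item.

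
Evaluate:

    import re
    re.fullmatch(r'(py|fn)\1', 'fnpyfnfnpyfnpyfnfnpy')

After group 1 captures some text, `\1` only succeeds where that same text appears again.
`re.fullmatch` requires the pattern to consume the entire string.
Here the pattern can't cover the whole string, so the call returns None.

None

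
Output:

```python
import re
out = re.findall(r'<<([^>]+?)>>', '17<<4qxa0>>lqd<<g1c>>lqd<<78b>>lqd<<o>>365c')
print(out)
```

`findall` collects group 1 from each match (4 total).

['4qxa0', 'g1c', '78b', 'o']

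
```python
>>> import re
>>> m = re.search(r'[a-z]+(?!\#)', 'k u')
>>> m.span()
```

The negative lookahead/lookbehind blocks any match where the forbidden context is present.
`search` walks the string left to right and returns the first match it finds.
The match spans [0:1] → 'k'.

(0, 1)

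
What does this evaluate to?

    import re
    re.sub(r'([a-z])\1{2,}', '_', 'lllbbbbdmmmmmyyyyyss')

`\1` is not a pattern — it's the concrete string captured by group 1, re-applied verbatim.
Matches: at [0:3] → 'lll'; at [3:7] → 'bbbb'; at [8:13] → 'mmmmm'; at [13:18] → 'yyyyy'.
Every occurrence is swapped for '_'.

'__d__ss'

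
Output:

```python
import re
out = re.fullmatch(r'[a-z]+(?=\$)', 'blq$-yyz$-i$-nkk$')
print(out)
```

The positive lookaround only admits positions where the adjacent text matches; those characters stay outside the span.
`fullmatch` succeeds only if the pattern covers the string from start to end.
Here the pattern can't cover the whole string, so the call returns None.

None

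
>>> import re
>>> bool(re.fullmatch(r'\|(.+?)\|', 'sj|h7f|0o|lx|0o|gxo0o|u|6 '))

False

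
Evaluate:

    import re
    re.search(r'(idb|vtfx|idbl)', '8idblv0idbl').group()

`|` is ordered: at each position the engine commits to the first alternative that works.
`re.search` scans for the first position where the pattern succeeds.
The match spans [1:4] → 'idb'.
Captured: group 1 = 'idb'.

'idb'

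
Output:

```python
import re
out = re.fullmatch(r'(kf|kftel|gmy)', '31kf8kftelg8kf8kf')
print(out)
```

None

`fullmatch` succeeds only if the pattern covers the string from start to end.
Here there's no way to consume every character, so the call returns None.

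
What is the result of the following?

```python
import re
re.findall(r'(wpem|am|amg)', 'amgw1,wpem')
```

Alternation tries branches left to right and keeps the first one that lets the overall match succeed at that position.
Because there's exactly one group, `findall` drops the full match and keeps group 1 from each hit.

['am', 'wpem']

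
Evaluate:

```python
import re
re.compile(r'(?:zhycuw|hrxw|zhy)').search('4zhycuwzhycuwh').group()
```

'zhycuw'

The regex engine tests alternatives in the order written; an earlier branch that matches wins even if a later one would match more.
Unlike `match`, `search` isn't anchored — it looks for the pattern anywhere in the string.
The match spans [1:7] → 'zhycuw'.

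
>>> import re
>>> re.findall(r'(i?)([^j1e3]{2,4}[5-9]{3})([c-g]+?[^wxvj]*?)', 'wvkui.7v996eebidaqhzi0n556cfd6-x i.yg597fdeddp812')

Pattern: optionally a literal 'i' (captured); then 2 to 4 of any character except [j1e3], then exactly 3 of a character in [5-9] (captured); then one or more of a character in [c-g] (lazy), then zero or more of any character except [wxvj] (lazy) (captured).
Because the quantifier is non-greedy, it stops expanding at the earliest point where the rest of the pattern can succeed.
Scanning left to right: at [4:12] match 'i.7v996e', groups = ('i', '.7v996', 'e'); at [19:27] match 'zi0n556c', groups = ('', 'zi0n556', 'c'); at [33:41] match 'i.yg597f', groups = ('i', '.yg597', 'f').
Multiple groups make `findall` return tuples — one 3-tuple for each match.

[('i', '.7v996', 'e'), ('', 'zi0n556', 'c'), ('i', '.yg597', 'f')]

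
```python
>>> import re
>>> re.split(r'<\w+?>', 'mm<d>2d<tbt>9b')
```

['mm', '2d', '9b']

Matches to split on: at [2:5] → '<d>'; at [7:12] → '<tbt>'.
Splitting on the pattern gives 3 pieces.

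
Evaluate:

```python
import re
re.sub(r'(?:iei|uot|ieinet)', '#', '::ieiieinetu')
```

'::##netu'

`|` is ordered: at each position the engine commits to the first alternative that works.
Each match is replaced by '#'.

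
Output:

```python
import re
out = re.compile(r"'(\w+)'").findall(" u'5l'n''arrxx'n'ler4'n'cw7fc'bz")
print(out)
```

Because there's exactly one group, `findall` drops the full match and keeps group 1 from each hit.

['5l', 'arrxx', 'ler4', 'cw7fc']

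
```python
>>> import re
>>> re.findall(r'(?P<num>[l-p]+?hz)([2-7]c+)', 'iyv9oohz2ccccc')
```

This matches one or more of a character in [l-p] (lazy), then the literal 'hz' (captured as 'num'); then a character in [2-7], then one or more of the literal 'c' (captured).
Walking the string: at [4:14] match 'oohz2ccccc', groups = ('oohz', '2ccccc').
`findall` packs the 2 group values into a tuple for every match.

[('oohz', '2ccccc')]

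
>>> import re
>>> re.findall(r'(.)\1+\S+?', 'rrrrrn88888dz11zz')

['r', '8', '1']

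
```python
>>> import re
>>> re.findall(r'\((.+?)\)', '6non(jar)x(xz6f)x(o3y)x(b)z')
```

['jar', 'xz6f', 'o3y', 'b']

Lazy quantifiers expand one character at a time until the remainder of the pattern can match.
Walking the string: at [4:9] match '(jar)', group 1 = 'jar'; at [10:16] match '(xz6f)', group 1 = 'xz6f'; at [17:22] match '(o3y)', group 1 = 'o3y'; at [23:26] match '(b)', group 1 = 'b'.
One capturing group, so `findall` returns just the captured substring from each match — 4 in all.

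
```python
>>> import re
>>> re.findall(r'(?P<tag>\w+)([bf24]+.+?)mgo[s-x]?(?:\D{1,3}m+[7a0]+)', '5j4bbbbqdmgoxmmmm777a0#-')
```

[('5j4bbb', 'bqd')]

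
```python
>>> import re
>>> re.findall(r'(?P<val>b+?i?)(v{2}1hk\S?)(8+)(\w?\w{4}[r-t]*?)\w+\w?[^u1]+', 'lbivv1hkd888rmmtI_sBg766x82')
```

This matches one or more of the literal 'b' (lazy), then optionally a literal 'i' (captured as 'val'); then exactly 2 of the literal 'v', then the literal '1hk', then optionally a non-whitespace character (captured); then one or more of a literal '8' (captured); then optionally a word character, then exactly 4 of a word character, then zero or more of a character in [r-t] (lazy) (captured); then one or more of a word character, then optionally a word character; then one or more of any character except [u1].
Walking the string: at [1:27] match 'bivv1hkd888rmmtI_sBg766x82', groups = ('bi', 'vv1hkd', '888', 'rmmtI').
4 groups means the one result is a tuple of 4 captured strings — 1 here.

[('bi', 'vv1hkd', '888', 'rmmtI')]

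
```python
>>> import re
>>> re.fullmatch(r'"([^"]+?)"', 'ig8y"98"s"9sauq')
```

`re.fullmatch` requires the pattern to consume the entire string.
Here the pattern can't cover the whole string, so the call returns None.

None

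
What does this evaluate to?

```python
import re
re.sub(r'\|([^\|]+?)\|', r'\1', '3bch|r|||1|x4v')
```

Each match is replaced using the text its own group 1 captured.

'3bchr|1x4v'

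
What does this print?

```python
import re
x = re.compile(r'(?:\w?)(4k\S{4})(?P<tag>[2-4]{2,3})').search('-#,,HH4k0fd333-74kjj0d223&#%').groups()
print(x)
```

('4k0fd3', '33')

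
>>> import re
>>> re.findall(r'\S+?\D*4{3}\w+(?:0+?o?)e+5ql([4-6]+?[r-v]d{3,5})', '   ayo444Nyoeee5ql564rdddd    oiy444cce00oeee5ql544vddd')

['544vddd']

With a single group, `findall` returns only what that group captured — 1 item.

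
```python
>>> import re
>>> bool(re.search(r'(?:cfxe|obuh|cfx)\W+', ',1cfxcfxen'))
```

`re.search` tries every starting position until one works.
Here the pattern never matches, so the call returns None, and `bool(None)` is False.

False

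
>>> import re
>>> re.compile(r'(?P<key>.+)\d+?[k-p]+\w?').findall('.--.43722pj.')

['.--.4372']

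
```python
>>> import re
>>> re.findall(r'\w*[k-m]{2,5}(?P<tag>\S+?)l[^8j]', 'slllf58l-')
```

['f58']

Pattern: zero or more of a word character, then 2 to 5 of a character in [k-m]; then one or more of a non-whitespace character (lazy) (captured as 'tag'); then a literal 'l', then any character except [8j].
Walking the string: at [0:9] match 'slllf58l-', group 1 = 'f58'.
One capturing group, so `findall` returns just the captured substring from the one match — 1 in all.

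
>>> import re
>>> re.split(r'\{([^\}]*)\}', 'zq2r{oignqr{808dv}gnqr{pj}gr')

['zq2r', 'oignqr{808dv', 'gnqr', 'pj', 'gr']

Matches to split on: at [4:18] → '{oignqr{808dv}'; at [22:26] → '{pj}'.
`re.split` interleaves the captured-group text with the surrounding fragments.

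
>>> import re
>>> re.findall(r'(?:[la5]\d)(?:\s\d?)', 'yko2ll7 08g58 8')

This matches one of [la5], then a digit (non-capturing group); then whitespace, then optionally a digit (non-capturing group).
Matches: at [5:9] → 'l7 0'; at [11:15] → '58 8'.
With no groups in the pattern, `findall` gives back each whole match — 2 here.

['l7 0', '58 8']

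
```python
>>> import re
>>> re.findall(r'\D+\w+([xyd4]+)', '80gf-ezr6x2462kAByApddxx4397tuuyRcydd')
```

['d']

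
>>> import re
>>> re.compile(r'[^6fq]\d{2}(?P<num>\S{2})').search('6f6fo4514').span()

(4, 9)

Pattern: any character except [6fq], then exactly 2 of a digit; then exactly 2 of a non-whitespace character (captured as 'num').
`re.search` scans for the first position where the pattern succeeds.
The match spans [4:9] → 'o4514'.
Captured: group 1 = '14'.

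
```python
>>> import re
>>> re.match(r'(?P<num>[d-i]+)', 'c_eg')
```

`match` is anchored at position 0; if the pattern doesn't fit there, it returns None.
Here the pattern fails at index 0, so the call returns None.

None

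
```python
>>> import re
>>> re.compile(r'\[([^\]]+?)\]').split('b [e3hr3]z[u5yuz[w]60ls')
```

['b ', 'e3hr3', 'z', 'u5yuz[w', '60ls']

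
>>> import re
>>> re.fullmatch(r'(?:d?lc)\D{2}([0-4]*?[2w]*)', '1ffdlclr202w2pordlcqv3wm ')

None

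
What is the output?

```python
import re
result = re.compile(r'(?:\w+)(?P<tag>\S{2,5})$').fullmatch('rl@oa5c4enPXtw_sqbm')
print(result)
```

None

`fullmatch` succeeds only if the pattern covers the string from start to end.
Here there's no way to consume every character, so the call returns None.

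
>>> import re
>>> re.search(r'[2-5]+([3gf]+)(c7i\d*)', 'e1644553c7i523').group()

'44553c7i523'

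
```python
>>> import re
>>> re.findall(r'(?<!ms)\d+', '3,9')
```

['3', '9']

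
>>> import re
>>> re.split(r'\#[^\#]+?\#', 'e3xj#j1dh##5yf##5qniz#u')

['e3xj', '', '', 'u']

Splitting on the pattern gives 4 pieces.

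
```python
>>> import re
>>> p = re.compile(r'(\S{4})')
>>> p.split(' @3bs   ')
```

The pattern matches exactly 4 of a non-whitespace character (captured).
Matches to split on: at [1:5] → '@3bs'.
The group in the pattern means `split` returns the separators' captures alongside the pieces.

[' ', '@3bs', '   ']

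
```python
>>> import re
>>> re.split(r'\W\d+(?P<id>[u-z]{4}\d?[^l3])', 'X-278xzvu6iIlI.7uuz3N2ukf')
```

['X', 'xzvu6i', 'IlI.7uuz3N2ukf']

The pattern matches a non-word character, then one or more of a digit; then exactly 4 of a character in [u-z], then optionally a digit, then any character except [l3] (captured as 'id').
Matches to split on: at [1:11] → '-278xzvu6i'.
`re.split` interleaves the captured-group text with the surrounding fragments.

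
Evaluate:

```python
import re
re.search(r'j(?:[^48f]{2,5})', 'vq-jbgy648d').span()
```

Pattern: a literal 'j'; then 2 to 5 of any character except [48f] (non-capturing group).
`re.search` scans for the first position where the pattern succeeds.
The match spans [3:8] → 'jbgy6'.

(3, 8)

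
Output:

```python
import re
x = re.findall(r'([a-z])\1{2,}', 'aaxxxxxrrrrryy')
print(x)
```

After group 1 captures some text, `\1` only succeeds where that same text appears again.
Walking the string: at [2:7] match 'xxxxx', group 1 = 'x'; at [7:12] match 'rrrrr', group 1 = 'r'.
Because there's exactly one group, `findall` drops the full match and keeps group 1 from each hit.

['x', 'r']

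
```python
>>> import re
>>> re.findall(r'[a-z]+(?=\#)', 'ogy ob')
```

[]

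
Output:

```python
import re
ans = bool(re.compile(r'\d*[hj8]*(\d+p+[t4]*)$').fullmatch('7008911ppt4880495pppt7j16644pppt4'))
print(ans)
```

False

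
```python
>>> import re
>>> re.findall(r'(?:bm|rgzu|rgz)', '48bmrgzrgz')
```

['bm', 'rgz', 'rgz']

Matches: at [2:4] → 'bm'; at [4:7] → 'rgz'; at [7:10] → 'rgz'.
With no groups in the pattern, `findall` gives back each whole match — 3 here.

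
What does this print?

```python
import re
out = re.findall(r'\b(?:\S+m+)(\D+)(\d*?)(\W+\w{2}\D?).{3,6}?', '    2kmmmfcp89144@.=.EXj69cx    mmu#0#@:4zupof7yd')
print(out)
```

[('fcp', '89144', '@.=.EXj'), ('u#', '0', '#@:4zu')]

Pattern: a word boundary (`\b`, zero-width); then one or more of a non-whitespace character, then one or more of the literal 'm' (non-capturing group); then one or more of a non-digit (captured); then zero or more of a digit (lazy) (captured); then one or more of a non-word character, then exactly 2 of a word character, then optionally a non-digit (captured); then 3 to 6 of any character (lazy).
Matches: at [4:27] match '2kmmmfcp89144@.=.EXj69c', groups = ('fcp', '89144', '@.=.EXj'); at [32:46] match 'mmu#0#@:4zupof', groups = ('u#', '0', '#@:4zu').
With 3 capturing groups, `findall` returns a 3-tuple per match.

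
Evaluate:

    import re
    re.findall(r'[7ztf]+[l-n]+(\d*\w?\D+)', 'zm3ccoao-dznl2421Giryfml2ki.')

['3ccoao-dznl', '2ki.']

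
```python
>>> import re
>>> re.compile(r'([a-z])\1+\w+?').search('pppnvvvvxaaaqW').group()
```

'pppn'

A backreference is literal: `\1` must see the identical characters the first group matched.
The match spans [0:4] → 'pppn'.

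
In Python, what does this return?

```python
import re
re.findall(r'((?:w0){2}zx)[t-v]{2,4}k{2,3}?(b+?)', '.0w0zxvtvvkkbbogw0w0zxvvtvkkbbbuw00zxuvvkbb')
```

[('w0w0zx', 'b')]

Lazy quantifiers expand one character at a time until the remainder of the pattern can match.
2 groups means the one result is a tuple of 2 captured strings — 1 here.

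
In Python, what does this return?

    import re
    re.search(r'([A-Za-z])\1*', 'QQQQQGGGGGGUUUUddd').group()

'QQQQQ'

A backreference is literal: `\1` must see the identical characters the first group matched.
`search` walks the string left to right and returns the first match it finds.
The match spans [0:5] → 'QQQQQ'.
Captured: group 1 = 'Q'.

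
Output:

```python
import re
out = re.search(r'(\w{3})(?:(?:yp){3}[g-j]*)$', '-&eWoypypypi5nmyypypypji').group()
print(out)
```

nmyypypypji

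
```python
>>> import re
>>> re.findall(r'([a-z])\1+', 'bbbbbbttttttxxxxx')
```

['b', 't', 'x']

The backreference `\1` re-matches whatever the first group consumed, character for character.
Because there's exactly one group, `findall` drops the full match and keeps group 1 from each hit.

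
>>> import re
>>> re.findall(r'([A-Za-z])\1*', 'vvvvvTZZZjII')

['v', 'T', 'Z', 'j', 'I']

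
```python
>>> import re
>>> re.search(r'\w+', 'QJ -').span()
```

This matches one or more of a word character.
`re.search` tries every starting position until one works.
The match spans [0:2] → 'QJ'.

(0, 2)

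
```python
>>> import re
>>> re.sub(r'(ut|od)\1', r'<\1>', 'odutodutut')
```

'odutod<ut>'

The backreference `\1` re-matches whatever the first group consumed, character for character.
Each match is replaced using the text its own group 1 captured.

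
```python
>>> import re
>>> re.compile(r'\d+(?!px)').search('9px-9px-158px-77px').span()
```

A negative assertion filters positions out without eating any characters.
Unlike `match`, `search` isn't anchored — it looks for the pattern anywhere in the string.
The match spans [8:10] → '15'.

(8, 10)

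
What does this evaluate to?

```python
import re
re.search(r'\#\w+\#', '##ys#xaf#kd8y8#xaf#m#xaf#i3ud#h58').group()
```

'#ys#'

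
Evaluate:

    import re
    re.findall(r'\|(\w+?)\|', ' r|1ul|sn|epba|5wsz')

['1ul', 'epba']

One capturing group, so `findall` returns just the captured substring from each match — 2 in all.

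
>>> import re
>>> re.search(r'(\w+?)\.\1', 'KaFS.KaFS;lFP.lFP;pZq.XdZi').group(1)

The match spans [0:9] → 'KaFS.KaFS'.
Captured: group 1 = 'KaFS'.

'KaFS'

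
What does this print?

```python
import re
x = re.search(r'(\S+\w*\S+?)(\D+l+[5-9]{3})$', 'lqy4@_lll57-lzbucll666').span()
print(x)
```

The pattern matches one or more of a non-whitespace character, then zero or more of a word character, then one or more of a non-whitespace character (lazy) (captured); then one or more of a non-digit, then one or more of the literal 'l', then exactly 3 of a character in [5-9] (captured); then anchored at the end.
The match spans [0:22] → 'lqy4@_lll57-lzbucll666'.

(0, 22)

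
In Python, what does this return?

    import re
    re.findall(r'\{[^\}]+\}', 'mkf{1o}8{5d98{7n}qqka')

Scanning left to right: at [3:7] → '{1o}'; at [8:17] → '{5d98{7n}'.
With no groups in the pattern, `findall` gives back each whole match — 2 here.

['{1o}', '{5d98{7n}']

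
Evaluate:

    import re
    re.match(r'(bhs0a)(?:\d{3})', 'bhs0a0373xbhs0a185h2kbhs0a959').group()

With `match`, the pattern is implicitly anchored at the beginning.
The match spans [0:8] → 'bhs0a037'.

'bhs0a037'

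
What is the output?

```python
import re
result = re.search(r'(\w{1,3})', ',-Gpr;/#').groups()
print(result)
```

The match spans [2:5] → 'Gpr'.
Captured: group 1 = 'Gpr'.

('Gpr',)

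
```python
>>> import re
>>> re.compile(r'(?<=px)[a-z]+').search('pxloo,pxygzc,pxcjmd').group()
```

The lookaround is zero-width — it requires the adjacent text to match without consuming it, so the asserted text isn't part of the match.
The match spans [2:5] → 'loo'.

'loo'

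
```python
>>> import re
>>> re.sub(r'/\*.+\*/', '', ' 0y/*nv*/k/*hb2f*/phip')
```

' 0yphip'

Matches: at [3:18] → '/*nv*/k/*hb2f*/'.
`sub` substitutes '' at each match site.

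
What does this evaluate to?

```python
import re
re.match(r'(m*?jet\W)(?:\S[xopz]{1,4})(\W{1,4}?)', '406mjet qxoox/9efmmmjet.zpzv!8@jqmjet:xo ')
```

This matches zero or more of a literal 'm' (lazy), then the literal 'jet', then a non-word character (captured); then a non-whitespace character, then 1 to 4 of one of [xopz] (non-capturing group); then 1 to 4 of a non-word character (lazy) (captured).
`re.match` won't scan ahead — the pattern has to work from the very first character.
Here position 0 doesn't satisfy it, so the call returns None.

None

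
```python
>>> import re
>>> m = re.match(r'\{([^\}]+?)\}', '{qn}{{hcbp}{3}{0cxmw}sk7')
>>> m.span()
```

With `match`, the pattern is implicitly anchored at the beginning.
The match spans [0:4] → '{qn}'.
Captured: group 1 = 'qn'.

(0, 4)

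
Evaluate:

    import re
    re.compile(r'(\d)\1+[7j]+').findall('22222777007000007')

After group 1 captures some text, `\1` only succeeds where that same text appears again.
Walking the string: at [0:8] match '22222777', group 1 = '2'; at [8:11] match '007', group 1 = '0'; at [11:17] match '000007', group 1 = '0'.
With a single group, `findall` returns only what that group captured — 3 items.

['2', '0', '0']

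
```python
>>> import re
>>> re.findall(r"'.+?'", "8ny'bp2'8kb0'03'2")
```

With the lazy modifier that quantifier settles for the fewest repetitions that let the rest of the pattern succeed (the atoms after it are unaffected and can still be greedy).
Walking the string: at [3:8] → "'bp2'"; at [12:16] → "'03'".
`findall` yields the raw match text (2 of them) because the pattern has no groups.

["'bp2'", "'03'"]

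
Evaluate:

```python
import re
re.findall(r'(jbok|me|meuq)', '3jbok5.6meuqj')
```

Branches in `(...|...)` are attempted left-to-right; the first branch that allows the whole pattern to succeed is taken.
Because there's exactly one group, `findall` drops the full match and keeps group 1 from each hit.

['jbok', 'me']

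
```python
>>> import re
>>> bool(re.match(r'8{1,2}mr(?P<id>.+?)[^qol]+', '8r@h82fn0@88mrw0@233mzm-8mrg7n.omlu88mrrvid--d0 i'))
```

The pattern matches 1 to 2 of a literal '8', then the literal 'mr'; then one or more of any character (lazy) (captured as 'id'); then one or more of any character except [qol].
`re.match` only tries the pattern at the start of the string.
Here position 0 doesn't satisfy it, so the call returns None, and `bool(None)` is False.

False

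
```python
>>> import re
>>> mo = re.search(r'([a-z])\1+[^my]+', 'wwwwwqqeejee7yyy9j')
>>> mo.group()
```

'wwwwwqqeejee7'

`\1` is not a pattern — it's the concrete string captured by group 1, re-applied verbatim.
`search` walks the string left to right and returns the first match it finds.
The match spans [0:13] → 'wwwwwqqeejee7'.
Captured: group 1 = 'w'.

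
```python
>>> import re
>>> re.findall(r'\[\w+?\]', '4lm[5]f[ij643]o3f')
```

['[5]', '[ij643]']

No capturing groups, so `findall` returns the 2 full match strings.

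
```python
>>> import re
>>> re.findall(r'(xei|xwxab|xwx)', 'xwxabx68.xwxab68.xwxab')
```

['xwxab', 'xwxab', 'xwxab']

Alternation isn't longest-match — the leftmost alternative that fits at this position is chosen.
Walking the string: at [0:5] match 'xwxab', group 1 = 'xwxab'; at [9:14] match 'xwxab', group 1 = 'xwxab'; at [17:22] match 'xwxab', group 1 = 'xwxab'.
With a single group, `findall` returns only what that group captured — 3 items.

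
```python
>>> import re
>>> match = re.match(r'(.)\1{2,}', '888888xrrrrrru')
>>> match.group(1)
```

'8'

The match spans [0:6] → '888888'.
Captured: group 1 = '8'.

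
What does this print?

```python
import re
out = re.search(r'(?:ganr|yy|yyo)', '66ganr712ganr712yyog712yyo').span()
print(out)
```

Unlike `match`, `search` isn't anchored — it looks for the pattern anywhere in the string.
The match spans [2:6] → 'ganr'.

(2, 6)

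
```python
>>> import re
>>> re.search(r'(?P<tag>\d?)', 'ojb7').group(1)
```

''

This matches optionally a digit (captured as 'tag').
`re.search` tries every starting position until one works.
The match spans [0:0] → ''.
Captured: group 1 = ''.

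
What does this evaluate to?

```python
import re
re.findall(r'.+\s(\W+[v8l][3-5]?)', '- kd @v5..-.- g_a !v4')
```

['!v4']

Pattern: one or more of any character, then whitespace; then one or more of a non-word character, then one of [v8l], then optionally a character in [3-5] (captured).
Scanning left to right: at [0:21] match '- kd @v5..-.- g_a !v4', group 1 = '!v4'.
One capturing group, so `findall` returns just the captured substring from the one match — 1 in all.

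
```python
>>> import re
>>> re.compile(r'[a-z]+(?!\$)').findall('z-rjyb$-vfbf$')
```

A negative assertion filters positions out without eating any characters.
Scanning left to right: at [0:1] → 'z'; at [2:5] → 'rjy'; at [8:11] → 'vfb'.
No capturing groups, so `findall` returns the 3 full match strings.

['z', 'rjy', 'vfb']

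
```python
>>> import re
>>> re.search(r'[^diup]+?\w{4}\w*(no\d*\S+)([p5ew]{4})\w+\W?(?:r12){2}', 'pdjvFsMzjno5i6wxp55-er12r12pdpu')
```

Pattern: one or more of any character except [diup] (lazy), then exactly 4 of a word character, then zero or more of a word character; then the literal 'no', then zero or more of a digit, then one or more of a non-whitespace character (captured); then exactly 4 of one of [p5ew] (captured); then one or more of a word character, then optionally a non-word character, then the literal 'r12' repeated 2 times.
Here the pattern never matches, so the call returns None.

None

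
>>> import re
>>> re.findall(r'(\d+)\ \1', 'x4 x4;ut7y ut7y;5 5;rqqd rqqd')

The backreference `\1` re-matches whatever the first group consumed, character for character.
Matches: at [16:19] match '5 5', group 1 = '5'.
`findall` collects group 1 from the one match (1 total).

['5']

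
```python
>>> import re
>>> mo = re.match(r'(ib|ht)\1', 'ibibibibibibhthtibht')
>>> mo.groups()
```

The match spans [0:4] → 'ibib'.
Captured: group 1 = 'ib'.

('ib',)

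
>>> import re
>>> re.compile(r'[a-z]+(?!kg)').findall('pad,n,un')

`(?!…)`/`(?<!…)` only lets a position through if the neighbouring text does NOT match; no characters are consumed.
Since nothing is captured, `findall` lists the 3 matched substrings directly.

['pad', 'n', 'un']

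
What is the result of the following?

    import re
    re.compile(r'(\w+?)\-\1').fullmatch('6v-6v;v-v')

None

For `fullmatch`, every character of the input must be accounted for by the pattern.
Here the pattern can't cover the whole string, so the call returns None.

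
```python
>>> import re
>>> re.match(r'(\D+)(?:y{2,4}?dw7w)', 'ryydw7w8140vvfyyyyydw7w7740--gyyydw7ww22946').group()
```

'ryydw7w'

`match` is anchored at position 0; if the pattern doesn't fit there, it returns None.
The match spans [0:7] → 'ryydw7w'.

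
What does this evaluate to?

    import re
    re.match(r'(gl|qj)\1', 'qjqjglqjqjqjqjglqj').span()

(0, 4)

A backreference is literal: `\1` must see the identical characters the first group matched.
With `match`, the pattern is implicitly anchored at the beginning.
The match spans [0:4] → 'qjqj'.
Captured: group 1 = 'qj'.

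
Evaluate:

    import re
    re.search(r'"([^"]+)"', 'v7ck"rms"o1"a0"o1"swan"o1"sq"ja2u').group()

The match spans [4:9] → '"rms"'.

'"rms"'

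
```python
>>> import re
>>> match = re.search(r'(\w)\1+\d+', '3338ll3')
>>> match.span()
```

`\1` is not a pattern — it's the concrete string captured by group 1, re-applied verbatim.
`re.search` tries every starting position until one works.
The match spans [0:4] → '3338'.
Captured: group 1 = '3'.

(0, 4)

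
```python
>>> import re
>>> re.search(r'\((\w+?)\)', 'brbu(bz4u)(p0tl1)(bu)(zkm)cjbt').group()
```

'(bz4u)'

The match spans [4:10] → '(bz4u)'.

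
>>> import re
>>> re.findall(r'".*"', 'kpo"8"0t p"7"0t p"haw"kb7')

['"8"0t p"7"0t p"haw"']

Scanning left to right: at [3:22] → '"8"0t p"7"0t p"haw"'.
`findall` yields the raw match text (1 of them) because the pattern has no groups.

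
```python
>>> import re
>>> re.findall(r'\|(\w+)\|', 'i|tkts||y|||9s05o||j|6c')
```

['tkts', 'y', '9s05o', 'j']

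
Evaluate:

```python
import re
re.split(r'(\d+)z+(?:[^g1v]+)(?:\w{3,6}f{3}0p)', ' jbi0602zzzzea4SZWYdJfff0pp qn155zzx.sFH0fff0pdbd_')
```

[' jbi', '0602', 'p qn', '155', 'dbd_']

The pattern matches one or more of a digit (captured); then one or more of a literal 'z'; then one or more of any character except [g1v] (non-capturing group); then 3 to 6 of a word character, then exactly 3 of a literal 'f', then the literal '0p' (non-capturing group).
Matches to split on: at [4:26] → '0602zzzzea4SZWYdJfff0p'; at [30:46] → '155zzx.sFH0fff0p'.
Because the pattern has a capturing group, `split` also inserts each captured text between the pieces.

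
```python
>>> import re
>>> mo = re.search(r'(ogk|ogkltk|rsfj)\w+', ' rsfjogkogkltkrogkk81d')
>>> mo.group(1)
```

`re.search` tries every starting position until one works.
The match spans [1:22] → 'rsfjogkogkltkrogkk81d'.
Captured: group 1 = 'rsfj'.

'rsfj'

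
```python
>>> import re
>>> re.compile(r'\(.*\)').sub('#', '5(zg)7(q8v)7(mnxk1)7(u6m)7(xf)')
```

Matches: at [1:30] → '(zg)7(q8v)7(mnxk1)7(u6m)7(xf)'.
Each match is replaced by '#'.

'5#'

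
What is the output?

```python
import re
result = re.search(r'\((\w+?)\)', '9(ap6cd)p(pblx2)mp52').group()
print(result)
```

(ap6cd)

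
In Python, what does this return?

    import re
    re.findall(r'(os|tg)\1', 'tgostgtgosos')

['tg', 'os']

A backreference is literal: `\1` must see the identical characters the first group matched.
`findall` collects group 1 from each match (2 total).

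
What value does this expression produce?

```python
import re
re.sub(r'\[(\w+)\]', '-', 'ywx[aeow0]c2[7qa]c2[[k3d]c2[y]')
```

'ywx-c2-c2[-c2-'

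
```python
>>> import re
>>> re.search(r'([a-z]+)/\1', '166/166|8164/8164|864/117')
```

`\1` is not a pattern — it's the concrete string captured by group 1, re-applied verbatim.
`re.search` scans for the first position where the pattern succeeds.
Here the pattern never matches, so the call returns None.

None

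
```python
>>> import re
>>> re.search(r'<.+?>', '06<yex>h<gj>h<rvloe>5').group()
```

A `+?`/`*?`/`{m,n}?` starts at its minimum and grows only as far as needed for what follows to match.
The match spans [2:7] → '<yex>'.

'<yex>'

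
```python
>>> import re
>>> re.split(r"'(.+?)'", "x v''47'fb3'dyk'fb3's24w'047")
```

Because the quantifier is non-greedy, it stops expanding at the earliest point where the rest of the pattern can succeed.
Matches to split on: at [3:8] → "''47'"; at [11:16] → "'dyk'"; at [19:25] → "'s24w'".
The group in the pattern means `split` returns the separators' captures alongside the pieces.

['x v', "'47", 'fb3', 'dyk', 'fb3', 's24w', '047']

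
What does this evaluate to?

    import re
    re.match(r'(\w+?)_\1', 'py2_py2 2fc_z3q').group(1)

'py2'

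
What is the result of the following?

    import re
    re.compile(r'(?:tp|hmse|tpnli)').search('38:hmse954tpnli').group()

The match spans [3:7] → 'hmse'.

'hmse'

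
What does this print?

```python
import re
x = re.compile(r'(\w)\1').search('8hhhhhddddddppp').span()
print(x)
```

(1, 3)

A backreference is literal: `\1` must see the identical characters the first group matched.
`re.search` tries every starting position until one works.
The match spans [1:3] → 'hh'.
Captured: group 1 = 'h'.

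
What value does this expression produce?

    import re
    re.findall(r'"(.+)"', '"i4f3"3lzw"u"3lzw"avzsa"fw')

Matches: at [0:24] match '"i4f3"3lzw"u"3lzw"avzsa"', group 1 = 'i4f3"3lzw"u"3lzw"avzsa'.
One capturing group, so `findall` returns just the captured substring from the one match — 1 in all.

['i4f3"3lzw"u"3lzw"avzsa']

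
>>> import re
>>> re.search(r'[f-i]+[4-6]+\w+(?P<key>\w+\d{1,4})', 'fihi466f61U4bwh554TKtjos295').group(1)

'95'

The match spans [0:27] → 'fihi466f61U4bwh554TKtjos295'.
Captured: group 1 = '95'.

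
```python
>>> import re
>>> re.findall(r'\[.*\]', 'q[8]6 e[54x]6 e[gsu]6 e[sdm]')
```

['[8]6 e[54x]6 e[gsu]6 e[sdm]']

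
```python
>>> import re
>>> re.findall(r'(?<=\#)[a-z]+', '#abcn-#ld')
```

The positive lookaround only admits positions where the adjacent text matches; those characters stay outside the span.
No capturing groups, so `findall` returns the 2 full match strings.

['abcn', 'ld']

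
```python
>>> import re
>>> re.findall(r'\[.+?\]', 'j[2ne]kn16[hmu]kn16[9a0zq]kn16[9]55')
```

A `+?`/`*?`/`{m,n}?` starts at its minimum and grows only as far as needed for what follows to match.
Since nothing is captured, `findall` lists the 4 matched substrings directly.

['[2ne]', '[hmu]', '[9a0zq]', '[9]']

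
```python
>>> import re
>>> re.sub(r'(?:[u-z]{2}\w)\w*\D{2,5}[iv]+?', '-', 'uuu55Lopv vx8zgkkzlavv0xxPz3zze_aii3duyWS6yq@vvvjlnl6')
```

The pattern matches exactly 2 of a character in [u-z], then a word character (non-capturing group); then zero or more of a word character, then 2 to 5 of a non-digit, then one or more of one of [iv] (lazy).
Matches: at [0:11] → 'uuu55Lopv v'; at [20:48] → 'vv0xxPz3zze_aii3duyWS6yq@vvv'.
Each match is replaced by '-'.

'-x8zgkkzla-jlnl6'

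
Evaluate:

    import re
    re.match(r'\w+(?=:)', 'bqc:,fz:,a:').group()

'bqc'

Because the assertion is zero-width, the text it checks is not consumed and won't appear in the result.
`re.match` won't scan ahead — the pattern has to work from the very first character.
The match spans [0:3] → 'bqc'.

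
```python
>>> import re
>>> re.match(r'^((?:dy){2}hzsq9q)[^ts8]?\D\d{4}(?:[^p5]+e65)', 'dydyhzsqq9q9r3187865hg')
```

The pattern matches anchored at the start of the string; then the literal 'dy' repeated 2 times, then the literal 'hzs', then the literal 'q9q' (captured); then optionally any character except [ts8], then a non-digit, then exactly 4 of a digit; then one or more of any character except [p5], then the literal 'e65' (non-capturing group).
`re.match` won't scan ahead — the pattern has to work from the very first character.
Here the pattern fails at index 0, so the call returns None.

None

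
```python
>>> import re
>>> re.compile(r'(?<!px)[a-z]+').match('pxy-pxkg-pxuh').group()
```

'pxy'

`match` is anchored at position 0; if the pattern doesn't fit there, it returns None.
The match spans [0:3] → 'pxy'.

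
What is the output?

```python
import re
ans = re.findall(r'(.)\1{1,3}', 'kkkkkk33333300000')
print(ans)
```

After group 1 captures some text, `\1` only succeeds where that same text appears again.
Because there's exactly one group, `findall` drops the full match and keeps group 1 from each hit.

['k', 'k', '3', '3', '0']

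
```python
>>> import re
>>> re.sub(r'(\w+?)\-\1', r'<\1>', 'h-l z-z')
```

'h-l <z>'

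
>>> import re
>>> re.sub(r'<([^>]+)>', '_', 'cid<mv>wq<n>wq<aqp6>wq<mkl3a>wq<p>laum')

Matches: at [3:7] → '<mv>'; at [9:12] → '<n>'; at [14:20] → '<aqp6>'; at [22:29] → '<mkl3a>'; at [31:34] → '<p>'.
Every occurrence is swapped for '_'.

'cid_wq_wq_wq_wq_laum'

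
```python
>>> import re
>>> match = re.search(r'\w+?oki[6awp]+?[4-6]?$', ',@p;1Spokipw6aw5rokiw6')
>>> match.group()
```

The pattern matches one or more of a word character (lazy), then the literal 'oki'; then one or more of one of [6awp] (lazy), then optionally a character in [4-6]; then anchored at the end.
`re.search` scans for the first position where the pattern succeeds.
The match spans [4:22] → '1Spokipw6aw5rokiw6'.

'1Spokipw6aw5rokiw6'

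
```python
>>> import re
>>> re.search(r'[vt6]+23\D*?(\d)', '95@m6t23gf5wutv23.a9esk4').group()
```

This matches one or more of one of [vt6]; then the literal '23', then zero or more of a non-digit (lazy); then a digit (captured).
The match spans [4:11] → '6t23gf5'.

'6t23gf5'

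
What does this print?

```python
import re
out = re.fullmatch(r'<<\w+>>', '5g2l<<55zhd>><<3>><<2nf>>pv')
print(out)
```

None

`re.fullmatch` is like wrapping the pattern in `^…$` (in single-line mode).
Here the pattern can't cover the whole string, so the call returns None.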